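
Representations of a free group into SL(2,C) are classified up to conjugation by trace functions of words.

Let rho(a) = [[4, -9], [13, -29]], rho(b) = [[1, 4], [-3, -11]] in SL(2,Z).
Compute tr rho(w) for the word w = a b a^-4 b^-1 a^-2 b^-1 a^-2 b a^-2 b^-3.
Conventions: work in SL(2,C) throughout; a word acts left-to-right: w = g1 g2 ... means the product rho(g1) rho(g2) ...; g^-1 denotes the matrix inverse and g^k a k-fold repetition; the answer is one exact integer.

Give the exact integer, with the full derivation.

-36612739280110849007202

rho(a) = [[4, -9], [13, -29]]
... * rho(b) = [[1, 4], [-3, -11]]  ->  [[31, 115], [100, 371]]
... * rho(a^-1) = [[-29, 9], [-13, 4]]  ->  [[-2394, 739], [-7723, 2384]]
... * rho(a^-1) = [[-29, 9], [-13, 4]]  ->  [[59819, -18590], [192975, -59971]]
... * rho(a^-1) = [[-29, 9], [-13, 4]]  ->  [[-1493081, 464011], [-4816652, 1496891]]
... * rho(a^-1) = [[-29, 9], [-13, 4]]  ->  [[37267206, -11581685], [120223325, -37362304]]
... * rho(b^-1) = [[-11, -4], [3, 1]]  ->  [[-444684321, -160650509], [-1434543487, -518255604]]
... * rho(a^-1) = [[-29, 9], [-13, 4]]  ->  [[14984301926, -4644760925], [48339083975, -14983913799]]
... * rho(a^-1) = [[-29, 9], [-13, 4]]  ->  [[-374162863829, 116279673634], [-1207042555888, 375116100579]]
... * rho(b^-1) = [[-11, -4], [3, 1]]  ->  [[4464630523021, 1612931128950], [14402816416505, 5203286324131]]
... * rho(a^-1) = [[-29, 9], [-13, 4]]  ->  [[-150442389843959, 46633399222989], [-485324398292348, 150438493045069]]
... * rho(a^-1) = [[-29, 9], [-13, 4]]  ->  [[3756595115575954, -1167447911703675], [12118707140892195, -3766165612450856]]
... * rho(b) = [[1, 4], [-3, -11]]  ->  [[7258938850686979, 27868307491044241], [23417203978244763, 89902650300528196]]
... * rho(a^-1) = [[-29, 9], [-13, 4]]  ->  [[-572797224053497524, 176803679620359775], [-1847833369275964675, 570365437006315651]]
... * rho(a^-1) = [[-29, 9], [-13, 4]]  ->  [[14312671662486751121, -4447960298000038616], [46172417027920872112, -14349038575458419471]]
... * rho(b^-1) = [[-11, -4], [3, 1]]  ->  [[-170783269181354378179, -61698646947947043100], [-550943703033504851645, -199038706687141907919]]
... * rho(b^-1) = [[-11, -4], [3, 1]]  ->  [[1693520020151057030669, 621434429777470469616], [5463264613307127644338, 2004736105446877498661]]
... * rho(b^-1) = [[-11, -4], [3, 1]]  ->  [[-16764416932329215928511, -6152645650826757653060], [-54081702430037771591735, -19848322347781633078691]]
tr = -16764416932329215928511 + -19848322347781633078691 = -36612739280110849007202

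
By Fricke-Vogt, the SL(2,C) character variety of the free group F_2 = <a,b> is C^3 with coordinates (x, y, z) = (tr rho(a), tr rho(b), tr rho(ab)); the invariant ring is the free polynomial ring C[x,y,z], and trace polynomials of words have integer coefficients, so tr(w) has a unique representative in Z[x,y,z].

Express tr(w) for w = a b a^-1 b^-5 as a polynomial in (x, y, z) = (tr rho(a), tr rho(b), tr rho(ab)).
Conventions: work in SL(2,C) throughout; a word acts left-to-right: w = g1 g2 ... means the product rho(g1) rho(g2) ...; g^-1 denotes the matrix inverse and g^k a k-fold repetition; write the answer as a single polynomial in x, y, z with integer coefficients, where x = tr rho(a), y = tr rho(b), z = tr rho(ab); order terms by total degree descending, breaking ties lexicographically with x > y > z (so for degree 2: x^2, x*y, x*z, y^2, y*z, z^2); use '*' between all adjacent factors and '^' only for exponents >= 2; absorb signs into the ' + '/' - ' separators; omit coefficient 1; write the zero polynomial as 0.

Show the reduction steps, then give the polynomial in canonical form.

-x*y^5*z + x^2*y^4 + y^6 + y^4*z^2 + 3*x*y^3*z - 3*x^2*y^2 - 6*y^4 - 3*y^2*z^2 - x*y*z + x^2 + 9*y^2 + z^2 - 2

trace(a b^-1) = trace(a) * trace(b) - trace(a b)   [inverse elimination on b] = x*y - z
trace(b^-2 a) = trace(a b^-1) * trace(b) - trace(a)   [inverse elimination on b] = x*y^2 - y*z - x
trace(b^-3 a) = trace(b^-2 a) * trace(b) - trace(b^-2 a b)   [inverse elimination on b] = x*y^3 - y^2*z - 2*x*y + z
trace(a b a) = trace(a) * trace(b a) - trace(b)   [square of a] = x*z - y
trace(a b a b) = trace(b a) * trace(b a) - trace(1)   [split at a repeated b] = z^2 - 2
trace(b^-1 a b a) = trace(a b a) * trace(b) - trace(a b a b)   [inverse elimination on b] = x*y*z - y^2 - z^2 + 2
and trace(b^-2 a b a) = trace(b^-1 a b a) * trace(b) - trace(b^-1 a b a b)   [inverse elimination on b] = x*y^2*z - y^3 - y*z^2 - x*z + 3*y
next, trace(b^-1 a b a b^-2) = trace(b^-2 a b a) * trace(b) - trace(b^-2 a b a b)   [inverse elimination on b] = x*y^3*z - y^4 - y^2*z^2 - 2*x*y*z + 4*y^2 + z^2 - 2
trace(b^-4 a b a) = trace(b^-1 a b a b^-2) * trace(b) - trace(b^-1 a b a b^-1)   [inverse elimination on b] = x*y^4*z - y^5 - y^3*z^2 - 3*x*y^2*z + 5*y^3 + 2*y*z^2 + x*z - 5*y
trace(b^-4 a b a^-1) = trace(b^-4 a b) * trace(a) - trace(b^-4 a b a)   [inverse elimination on a] = -x*y^4*z + x^2*y^3 + y^5 + y^3*z^2 + 2*x*y^2*z - 2*x^2*y - 5*y^3 - 2*y*z^2 + 5*y
next, trace(b^-3 a b a^-1) = trace(b^-3 a b) * trace(a) - trace(b^-3 a b a)   [inverse elimination on a] = -x*y^3*z + x^2*y^2 + y^4 + y^2*z^2 + x*y*z - x^2 - 4*y^2 - z^2 + 2
trace(a b a^-1 b^-5) = trace(b^-4 a b a^-1) * trace(b) - trace(b^-4 a b a^-1 b)   [inverse elimination on b] = -x*y^5*z + x^2*y^4 + y^6 + y^4*z^2 + 3*x*y^3*z - 3*x^2*y^2 - 6*y^4 - 3*y^2*z^2 - x*y*z + x^2 + 9*y^2 + z^2 - 2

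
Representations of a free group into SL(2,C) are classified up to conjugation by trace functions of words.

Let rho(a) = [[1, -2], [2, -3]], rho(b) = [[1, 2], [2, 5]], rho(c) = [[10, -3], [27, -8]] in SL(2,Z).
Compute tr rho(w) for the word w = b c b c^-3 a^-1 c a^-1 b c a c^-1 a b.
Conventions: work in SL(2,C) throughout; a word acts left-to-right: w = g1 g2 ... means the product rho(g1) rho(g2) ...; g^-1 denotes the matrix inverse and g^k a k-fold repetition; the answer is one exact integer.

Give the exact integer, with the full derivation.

rho(b) = [[1, 2], [2, 5]]
... * rho(c) = [[10, -3], [27, -8]]  ->  [[64, -19], [155, -46]]
... * rho(b) = [[1, 2], [2, 5]]  ->  [[26, 33], [63, 80]]
... * rho(c^-1) = [[-8, 3], [-27, 10]]  ->  [[-1099, 408], [-2664, 989]]
... * rho(c^-1) = [[-8, 3], [-27, 10]]  ->  [[-2224, 783], [-5391, 1898]]
... * rho(c^-1) = [[-8, 3], [-27, 10]]  ->  [[-3349, 1158], [-8118, 2807]]
... * rho(a^-1) = [[-3, 2], [-2, 1]]  ->  [[7731, -5540], [18740, -13429]]
... * rho(c) = [[10, -3], [27, -8]]  ->  [[-72270, 21127], [-175183, 51212]]
... * rho(a^-1) = [[-3, 2], [-2, 1]]  ->  [[174556, -123413], [423125, -299154]]
... * rho(b) = [[1, 2], [2, 5]]  ->  [[-72270, -267953], [-175183, -649520]]
... * rho(c) = [[10, -3], [27, -8]]  ->  [[-7957431, 2360434], [-19288870, 5721709]]
... * rho(a) = [[1, -2], [2, -3]]  ->  [[-3236563, 8833560], [-7845452, 21412613]]
... * rho(c^-1) = [[-8, 3], [-27, 10]]  ->  [[-212613616, 78625911], [-515376935, 190589774]]
... * rho(a) = [[1, -2], [2, -3]]  ->  [[-55361794, 189349499], [-134197387, 458984548]]
... * rho(b) = [[1, 2], [2, 5]]  ->  [[323337204, 836023907], [783771709, 2026527966]]
tr = 323337204 + 2026527966 = 2349865170

2349865170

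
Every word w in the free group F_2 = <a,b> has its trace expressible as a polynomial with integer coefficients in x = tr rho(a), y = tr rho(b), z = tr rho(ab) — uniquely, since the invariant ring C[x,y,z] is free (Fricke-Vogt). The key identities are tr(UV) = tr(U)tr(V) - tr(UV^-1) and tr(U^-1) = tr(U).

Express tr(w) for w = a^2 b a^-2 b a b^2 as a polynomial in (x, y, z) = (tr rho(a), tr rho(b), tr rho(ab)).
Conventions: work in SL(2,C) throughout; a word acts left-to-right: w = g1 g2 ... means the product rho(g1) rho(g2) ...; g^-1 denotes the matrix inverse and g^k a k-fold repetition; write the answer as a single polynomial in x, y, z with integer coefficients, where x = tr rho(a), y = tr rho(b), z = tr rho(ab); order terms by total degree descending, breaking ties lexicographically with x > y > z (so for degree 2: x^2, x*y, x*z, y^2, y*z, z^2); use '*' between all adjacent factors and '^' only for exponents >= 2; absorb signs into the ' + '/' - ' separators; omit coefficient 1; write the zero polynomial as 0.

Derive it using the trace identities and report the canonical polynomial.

trace(b a b a) = trace(b a)*trace(b a) - trace(1) = z^2 - 2
trace(b a b) = trace(b)*trace(a b) - trace(a) = y*z - x
trace(a^2 b a b) = trace(a)*trace(b a b a) - trace(b a b) = x*z^2 - y*z - x
trace(a b a) = trace(a)*trace(b a) - trace(b) = x*z - y
trace(a^2 b a) = trace(a)*trace(a b a) - trace(a b) = x^2*z - x*y - z
trace(a b^2 a^2 b) = trace(b)*trace(a^2 b a b) - trace(a^2 b a) = x*y*z^2 - x^2*z - y^2*z + z
trace(b^2) = trace(b)*trace(b) - trace(1) = y^2 - 2
trace(a b^2 a) = trace(a)*trace(b^2 a) - trace(b^2) = x*y*z - x^2 - y^2 + 2
trace(a b^2 a^2) = trace(a)*trace(a b^2 a) - trace(a b^2) = x^2*y*z - x^3 - x*y^2 - y*z + 3*x
trace(b a b^2 a^2 b) = trace(b)*trace(a b^2 a^2 b) - trace(a b^2 a^2) = x*y^2*z^2 - 2*x^2*y*z - y^3*z + x^3 + x*y^2 + 2*y*z - 3*x
trace(a b a b a b) = trace(a b a b)*trace(a b) - trace(b a) = z^3 - 3*z
trace(b a b a b^2 a) = trace(b)*trace(a b a b a b) - trace(a b a b a) = y*z^3 - x*z^2 - 2*y*z + x
trace(a b a b^2) = trace(b)*trace(a b a b) - trace(a b a) = y*z^2 - x*z - y
trace(b a b a b^2) = trace(b)*trace(a b a b^2) - trace(a b a b) = y^2*z^2 - x*y*z - y^2 - z^2 + 2
trace(b a b^2 a^2 b a) = trace(a)*trace(b a b a b^2 a) - trace(b a b a b^2) = x*y*z^3 - x^2*z^2 - y^2*z^2 - x*y*z + x^2 + y^2 + z^2 - 2
trace(a^-1 b a b^2 a^2 b) = trace(b a b^2 a^2 b)*trace(a) - trace(b a b^2 a^2 b a) = x^2*y^2*z^2 - 2*x^3*y*z - x*y^3*z - x*y*z^3 + x^4 + x^2*y^2 + x^2*z^2 + y^2*z^2 + 3*x*y*z - 4*x^2 - y^2 - z^2 + 2
trace(a^2 b a^-2 b a b^2) = trace(a^-1 b a b^2 a^2 b)*trace(a) - trace(a^-1 b a b^2 a^2 b a) = x^3*y^2*z^2 - 2*x^4*y*z - x^2*y^3*z - x^2*y*z^3 + x^5 + x^3*y^2 + x^3*z^2 + 5*x^2*y*z + y^3*z - 5*x^3 - 2*x*y^2 - x*z^2 - 2*y*z + 5*x

x^3*y^2*z^2 - 2*x^4*y*z - x^2*y^3*z - x^2*y*z^3 + x^5 + x^3*y^2 + x^3*z^2 + 5*x^2*y*z + y^3*z - 5*x^3 - 2*x*y^2 - x*z^2 - 2*y*z + 5*x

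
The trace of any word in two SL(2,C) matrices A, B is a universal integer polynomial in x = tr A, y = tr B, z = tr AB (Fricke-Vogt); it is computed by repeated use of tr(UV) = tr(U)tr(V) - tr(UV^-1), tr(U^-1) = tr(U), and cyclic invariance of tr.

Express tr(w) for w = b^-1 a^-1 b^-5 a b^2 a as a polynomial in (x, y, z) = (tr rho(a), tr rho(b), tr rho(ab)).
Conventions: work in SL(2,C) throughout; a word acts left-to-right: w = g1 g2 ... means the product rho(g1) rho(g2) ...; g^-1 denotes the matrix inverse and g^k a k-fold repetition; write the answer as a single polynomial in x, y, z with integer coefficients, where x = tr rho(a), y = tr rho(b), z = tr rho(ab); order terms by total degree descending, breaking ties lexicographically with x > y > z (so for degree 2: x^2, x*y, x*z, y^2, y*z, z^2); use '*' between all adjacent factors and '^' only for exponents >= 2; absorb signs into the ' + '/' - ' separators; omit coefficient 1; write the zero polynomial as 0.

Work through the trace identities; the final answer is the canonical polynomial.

x*y^6*z^2 - 2*x^2*y^5*z - y^7*z - y^5*z^3 + x^3*y^4 + x*y^6 - 2*x*y^4*z^2 + 6*x^2*y^3*z + 7*y^5*z + 3*y^3*z^3 - 3*x^3*y^2 - 6*x*y^4 - 2*x*y^2*z^2 - 2*x^2*y*z - 14*y^3*z - y*z^3 + x^3 + 10*x*y^2 + x*z^2 + 6*y*z - 3*x

use: trace(b^-1 a) = trace(a)*trace(b) - trace(a b)   [inverse elimination on b] = x*y - z
trace(b^2 a) = trace(b)*trace(a b) - trace(a)   [square of b] = y*z - x
trace(b^2) = trace(b)*trace(b) - trace(1)   [square of b] = y^2 - 2
trace(a b^2 a) = trace(a)*trace(b^2 a) - trace(b^2)   [square of a] = x*y*z - x^2 - y^2 + 2
use: trace(a b a b) = trace(a b)*trace(a b) - trace(1)   [split at a repeated a] = z^2 - 2
use: trace(a b a) = trace(a)*trace(b a) - trace(b)   [square of a] = x*z - y
trace(a b^2 a b) = trace(b)*trace(a b a b) - trace(a b a)   [square of b] = y*z^2 - x*z - y
apply: trace(b^-1 a b^2 a) = trace(a b^2 a)*trace(b) - trace(a b^2 a b)   [inverse elimination on b] = x*y^2*z - x^2*y - y^3 - y*z^2 + x*z + 3*y
trace(a b a^2 b) = trace(a)*trace(b a b a) - trace(b a b)   [square of a] = x*z^2 - y*z - x
trace(a b a^2) = trace(a)*trace(a b a) - trace(a b)   [square of a] = x^2*z - x*y - z
trace(a b^2 a b a) = trace(b)*trace(a b a^2 b) - trace(a b a^2)   [square of b] = x*y*z^2 - x^2*z - y^2*z + z
use: trace(a b a b a b) = trace(b a b a)*trace(b a) - trace(a b)   [split at a repeated b] = z^3 - 3*z
trace(a b^2 a b a b) = trace(b)*trace(a b a b a b) - trace(a b a b a)   [square of b] = y*z^3 - x*z^2 - 2*y*z + x
trace(a b^2 a b a b^-1) = trace(a b^2 a b a)*trace(b) - trace(a b^2 a b a b)   [inverse elimination on b] = x*y^2*z^2 - x^2*y*z - y^3*z - y*z^3 + x*z^2 + 3*y*z - x
use: trace(b^-2 a b^2 a b a) = trace(a b^2 a b a b^-1)*trace(b) - trace(a b^2 a b a)   [inverse elimination on b] = x*y^3*z^2 - x^2*y^2*z - y^4*z - y^2*z^3 + x^2*z + 4*y^2*z - x*y - z
trace(a b^2 a b a^-1 b^-2) = trace(b^-2 a b^2 a b)*trace(a) - trace(b^-2 a b^2 a b a)   [inverse elimination on a] = -x*y^3*z^2 + 2*x^2*y^2*z + y^4*z + y^2*z^3 - x^3*y - x*y^3 - x*y*z^2 - 4*y^2*z + 4*x*y + z
apply: trace(b^2 a b) = trace(b)*trace(a b^2) - trace(a b)   [square of b] = y^2*z - x*y - z
trace(b a b^2 a b) = trace(b)*trace(a b^2 a b) - trace(a b^2 a)   [square of b] = y^2*z^2 - 2*x*y*z + x^2 - 2
apply: trace(a b^2 a b a^-1 b) = trace(b a b^2 a b)*trace(a) - trace(b a b^2 a b a)   [inverse elimination on a] = x*y^2*z^2 - 2*x^2*y*z - y*z^3 + x^3 + x*z^2 + 2*y*z - 3*x
trace(a b^2 a b a^-1 b^-1) = trace(a b^2 a b a^-1)*trace(b) - trace(a b^2 a b a^-1 b)   [inverse elimination on b] = -x*y^2*z^2 + 2*x^2*y*z + y^3*z + y*z^3 - x^3 - x*y^2 - x*z^2 - 3*y*z + 3*x
trace(a^-1 b^-3 a b^2 a b) = trace(a b^2 a b a^-1 b^-2)*trace(b) - trace(a b^2 a b a^-1 b^-1)   [inverse elimination on b] = -x*y^4*z^2 + 2*x^2*y^3*z + y^5*z + y^3*z^3 - x^3*y^2 - x*y^4 - 2*x^2*y*z - 5*y^3*z - y*z^3 + x^3 + 5*x*y^2 + x*z^2 + 4*y*z - 3*x
trace(b^-1 a b^2 a b^-1 a^-1 b^-2) = trace(a^-1 b^-3 a b^2 a)*trace(b) - trace(a^-1 b^-3 a b^2 a b)   [inverse elimination on b] = x*y^4*z^2 - 2*x^2*y^3*z - y^5*z - y^3*z^3 + x^3*y^2 + x*y^4 + 2*x^2*y*z + 5*y^3*z + y*z^3 - x^3 - 4*x*y^2 - x*z^2 - 5*y*z + 3*x
apply: trace(b^-2 a b^2 a) = trace(a b^2 a b^-1)*trace(b) - trace(a b^2 a)   [inverse elimination on b] = x*y^3*z - x^2*y^2 - y^4 - y^2*z^2 + x^2 + 4*y^2 - 2
trace(b^-2 a b^2 a b^-1) = trace(b^-2 a b^2 a)*trace(b) - trace(b^-2 a b^2 a b)   [inverse elimination on b] = x*y^4*z - x^2*y^3 - y^5 - y^3*z^2 - x*y^2*z + 2*x^2*y + 5*y^3 + y*z^2 - x*z - 5*y
apply: trace(a b^2 a^2) = trace(a)*trace(a b^2 a) - trace(a b^2)   [square of a] = x^2*y*z - x^3 - x*y^2 - y*z + 3*x
use: trace(a b^2 a^2 b) = trace(b)*trace(a^2 b a b) - trace(a^2 b a)   [square of b] = x*y*z^2 - x^2*z - y^2*z + z
apply: trace(b^-1 a b^2 a^2) = trace(a b^2 a^2)*trace(b) - trace(a b^2 a^2 b)   [inverse elimination on b] = x^2*y^2*z - x^3*y - x*y^3 - x*y*z^2 + x^2*z + 3*x*y - z
trace(a b^-2 a b^2 a) = trace(b^-1 a b^2 a^2)*trace(b) - trace(b^-1 a b^2 a^2 b)   [inverse elimination on b] = x^2*y^3*z - x^3*y^2 - x*y^4 - x*y^2*z^2 + x^3 + 4*x*y^2 - 3*x
use: trace(b^-2 a b^2 a b^-1 a) = trace(a b^-2 a b^2 a)*trace(b) - trace(a b^-2 a b^2 a b)   [inverse elimination on b] = x^2*y^4*z - x^3*y^3 - x*y^5 - 2*x*y^3*z^2 + x^2*y^2*z + y^4*z + y^2*z^3 + x^3*y + 4*x*y^3 - x^2*z - 4*y^2*z - 2*x*y + z
trace(b^-1 a b^2 a b^-1 a^-1 b^-1) = trace(b^-2 a b^2 a b^-1)*trace(a) - trace(b^-2 a b^2 a b^-1 a)   [inverse elimination on a] = x*y^3*z^2 - 2*x^2*y^2*z - y^4*z - y^2*z^3 + x^3*y + x*y^3 + x*y*z^2 + 4*y^2*z - 3*x*y - z
trace(b^-3 a b^2 a b^-1 a^-1 b^-1) = trace(b^-1 a b^2 a b^-1 a^-1 b^-2)*trace(b) - trace(b^-1 a b^2 a b^-1 a^-1 b^-1)   [inverse elimination on b] = x*y^5*z^2 - 2*x^2*y^4*z - y^6*z - y^4*z^3 + x^3*y^3 + x*y^5 - x*y^3*z^2 + 4*x^2*y^2*z + 6*y^4*z + 2*y^2*z^3 - 2*x^3*y - 5*x*y^3 - 2*x*y*z^2 - 9*y^2*z + 6*x*y + z
apply: trace(b^-1 a^-1 b^-5 a b^2 a) = trace(b^-3 a b^2 a b^-1 a^-1 b^-1)*trace(b) - trace(b^-3 a b^2 a b^-1 a^-1)   [inverse elimination on b] = x*y^6*z^2 - 2*x^2*y^5*z - y^7*z - y^5*z^3 + x^3*y^4 + x*y^6 - 2*x*y^4*z^2 + 6*x^2*y^3*z + 7*y^5*z + 3*y^3*z^3 - 3*x^3*y^2 - 6*x*y^4 - 2*x*y^2*z^2 - 2*x^2*y*z - 14*y^3*z - y*z^3 + x^3 + 10*x*y^2 + x*z^2 + 6*y*z - 3*x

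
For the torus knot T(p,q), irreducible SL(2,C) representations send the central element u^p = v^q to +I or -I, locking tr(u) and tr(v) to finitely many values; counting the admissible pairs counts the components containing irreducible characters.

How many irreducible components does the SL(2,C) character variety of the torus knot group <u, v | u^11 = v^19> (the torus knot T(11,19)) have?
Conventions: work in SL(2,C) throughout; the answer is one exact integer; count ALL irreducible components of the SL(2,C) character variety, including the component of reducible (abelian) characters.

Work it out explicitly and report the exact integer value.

In the torus knot group T(11,19), u^11 = v^19 is central, so an irreducible representation sends it to +I or -I (Schur).
So on each irreducible component the traces are pinned: tr(u) = 2*cos(pi*alpha/11) with 1 <= alpha <= 10, tr(v) = 2*cos(pi*beta/19) with 1 <= beta <= 18.
Consistency of u^11 = (-1)^alpha I with v^19 = (-1)^beta I forces alpha = beta (mod 2).
Enumerate parity-matched pairs: 5*9 odd-odd plus 5*9 even-even gives 90.
components with irreducible characters: 90; plus the single component of reducible (abelian) characters: total 91.

91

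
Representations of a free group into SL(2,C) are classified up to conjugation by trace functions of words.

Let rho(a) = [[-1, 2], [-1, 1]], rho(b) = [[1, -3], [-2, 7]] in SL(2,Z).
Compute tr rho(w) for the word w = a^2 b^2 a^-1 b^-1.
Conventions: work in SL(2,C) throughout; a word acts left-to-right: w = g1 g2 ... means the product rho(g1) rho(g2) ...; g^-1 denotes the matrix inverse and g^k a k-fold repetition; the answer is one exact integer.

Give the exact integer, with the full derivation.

5

rho(a) = [[-1, 2], [-1, 1]]
... * rho(a) = [[-1, 2], [-1, 1]]  ->  [[-1, 0], [0, -1]]
... * rho(b) = [[1, -3], [-2, 7]]  ->  [[-1, 3], [2, -7]]
... * rho(b) = [[1, -3], [-2, 7]]  ->  [[-7, 24], [16, -55]]
... * rho(a^-1) = [[1, -2], [1, -1]]  ->  [[17, -10], [-39, 23]]
... * rho(b^-1) = [[7, 3], [2, 1]]  ->  [[99, 41], [-227, -94]]
tr = 99 + -94 = 5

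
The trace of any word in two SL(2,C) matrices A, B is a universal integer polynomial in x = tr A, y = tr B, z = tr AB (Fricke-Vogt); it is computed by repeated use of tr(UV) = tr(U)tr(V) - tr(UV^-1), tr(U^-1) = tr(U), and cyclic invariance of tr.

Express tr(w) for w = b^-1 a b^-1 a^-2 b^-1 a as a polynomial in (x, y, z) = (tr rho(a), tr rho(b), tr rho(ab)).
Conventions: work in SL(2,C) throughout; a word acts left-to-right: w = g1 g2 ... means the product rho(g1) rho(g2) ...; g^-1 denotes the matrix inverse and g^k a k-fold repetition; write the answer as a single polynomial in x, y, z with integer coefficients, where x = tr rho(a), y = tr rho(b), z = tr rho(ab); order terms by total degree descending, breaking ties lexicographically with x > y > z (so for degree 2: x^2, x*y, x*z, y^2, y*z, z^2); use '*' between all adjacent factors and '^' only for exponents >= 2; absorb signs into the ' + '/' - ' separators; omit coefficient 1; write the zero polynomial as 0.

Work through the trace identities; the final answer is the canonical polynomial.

next, trace(b^-1) = trace(b) = y
and trace(a^2 b) = trace(a) * trace(b a) - trace(b) = x*z - y
trace(a^2) = trace(a) * trace(a) - trace(1) = x^2 - 2
next, trace(b a^2 b) = trace(b) * trace(a^2 b) - trace(a^2) = x*y*z - x^2 - y^2 + 2
trace(b a b a) = trace(a b) * trace(a b) - trace(1) = z^2 - 2
next, trace(b a b) = trace(b) * trace(a b) - trace(a) = y*z - x
next, trace(b a^2 b a) = trace(a) * trace(b a b a) - trace(b a b) = x*z^2 - y*z - x
trace(a^2 b a^-1 b) = trace(b a^2 b) * trace(a) - trace(b a^2 b a) = x^2*y*z - x^3 - x*y^2 - x*z^2 + y*z + 3*x
trace(a^-1 b^-1 a^2 b) = trace(a^2 b a^-1) * trace(b) - trace(a^2 b a^-1 b) = -x^2*y*z + x^3 + x*y^2 + x*z^2 - 3*x
trace(a^-2 b^-1 a^2 b) = trace(a^-1 b^-1 a^2 b) * trace(a) - trace(a^-1 b^-1 a^2 b a) = -x^3*y*z + x^4 + x^2*y^2 + x^2*z^2 - 4*x^2 + 2
trace(a b^-1 a^-2 b^-1 a) = trace(a^-2 b^-1 a^2) * trace(b) - trace(a^-2 b^-1 a^2 b) = x^3*y*z - x^4 - x^2*y^2 - x^2*z^2 + 4*x^2 + y^2 - 2
and trace(b a b a b) = trace(b) * trace(a b a b) - trace(a b a) = y*z^2 - x*z - y
trace(b a b a b a) = trace(b a b a) * trace(b a) - trace(a b) = z^3 - 3*z
trace(a^-1 b a b a b) = trace(b a b a b) * trace(a) - trace(b a b a b a) = x*y*z^2 - x^2*z - z^3 - x*y + 3*z
trace(a b a b^-1 a^-1 b) = trace(a^-1 b a b a) * trace(b) - trace(a^-1 b a b a b) = -x*y*z^2 + x^2*z + y^2*z + z^3 - 3*z
trace(b^-1 a b a b^-1 a^-1) = trace(a b a b^-1 a^-1) * trace(b) - trace(a b a b^-1 a^-1 b) = x*y*z^2 - x^2*z - y^2*z - z^3 + x*y + 3*z
trace(b^-1 a b a) = trace(a b a) * trace(b) - trace(a b a b) = x*y*z - y^2 - z^2 + 2
trace(b^-1 a b a b^-1) = trace(b^-1 a b a) * trace(b) - trace(b^-1 a b a b) = x*y^2*z - y^3 - y*z^2 - x*z + 3*y
and trace(a b^-1 a^-2 b^-1 a b) = trace(b^-1 a b a b^-1 a^-1) * trace(a) - trace(b^-1 a b a b^-1) = x^2*y*z^2 - x^3*z - 2*x*y^2*z - x*z^3 + x^2*y + y^3 + y*z^2 + 4*x*z - 3*y
trace(b^-1 a b^-1 a^-2 b^-1 a) = trace(a b^-1 a^-2 b^-1 a) * trace(b) - trace(a b^-1 a^-2 b^-1 a b) = x^3*y^2*z - x^4*y - x^2*y^3 - 2*x^2*y*z^2 + x^3*z + 2*x*y^2*z + x*z^3 + 3*x^2*y - y*z^2 - 4*x*z + y

x^3*y^2*z - x^4*y - x^2*y^3 - 2*x^2*y*z^2 + x^3*z + 2*x*y^2*z + x*z^3 + 3*x^2*y - y*z^2 - 4*x*z + y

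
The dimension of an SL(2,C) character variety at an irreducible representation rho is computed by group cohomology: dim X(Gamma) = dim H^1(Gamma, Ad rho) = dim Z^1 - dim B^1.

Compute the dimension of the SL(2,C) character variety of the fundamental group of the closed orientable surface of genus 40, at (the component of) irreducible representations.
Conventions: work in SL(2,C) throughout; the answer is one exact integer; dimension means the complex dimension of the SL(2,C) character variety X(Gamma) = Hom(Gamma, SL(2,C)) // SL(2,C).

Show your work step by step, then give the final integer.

234

The genus-40 surface group: 2g = 80 generators, one relator prod [a_i, b_i].
Before the relator condition, cocycle space has dim 3*80 = 240.
d_2 is surjective at irreducible rho (its cokernel H^2 is dual to H^0 = 0), so dim Z^1 = 240 - 3 = 237.
dim B^1 = 3 (coboundaries, injective at irreducible rho).
dim X = dim H^1 = 237 - 3 = 234.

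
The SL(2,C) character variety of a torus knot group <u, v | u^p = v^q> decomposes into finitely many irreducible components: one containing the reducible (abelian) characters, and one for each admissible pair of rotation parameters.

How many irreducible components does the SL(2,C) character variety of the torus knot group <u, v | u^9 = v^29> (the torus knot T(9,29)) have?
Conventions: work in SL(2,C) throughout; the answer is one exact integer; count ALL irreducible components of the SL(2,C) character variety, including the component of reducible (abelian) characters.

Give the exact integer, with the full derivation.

Gamma = < u, v | u^9 = v^29 > (torus knot T(9,29)); the central element u^9 = v^29 acts as +I or -I in any irreducible SL(2,C) representation.
So on each irreducible component the traces are pinned: tr(u) = 2*cos(pi*alpha/9) with 1 <= alpha <= 8, tr(v) = 2*cos(pi*beta/29) with 1 <= beta <= 28.
The two central values (-1)^alpha I and (-1)^beta I must be the same matrix, so alpha and beta share a parity.
Counting: 4 odd alphas x 14 odd betas + 4 even alphas x 14 even betas = 56 + 56 = 112.
components with irreducible characters: 112; plus the single component of reducible (abelian) characters: total 113.

113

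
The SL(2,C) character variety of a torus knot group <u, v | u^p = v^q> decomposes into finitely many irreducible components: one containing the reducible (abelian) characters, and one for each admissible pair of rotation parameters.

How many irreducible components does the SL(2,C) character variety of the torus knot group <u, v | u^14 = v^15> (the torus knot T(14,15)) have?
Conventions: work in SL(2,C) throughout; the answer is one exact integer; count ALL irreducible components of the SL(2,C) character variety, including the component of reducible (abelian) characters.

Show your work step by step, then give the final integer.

92

Gamma = < u, v | u^14 = v^15 > (torus knot T(14,15)); the central element u^14 = v^15 acts as +I or -I in any irreducible SL(2,C) representation.
This locks tr(u) to 2*cos(pi*alpha/14), alpha in 1..13, and tr(v) to 2*cos(pi*beta/15), beta in 1..14, on each component of irreducible characters.
Consistency of u^14 = (-1)^alpha I with v^15 = (-1)^beta I forces alpha = beta (mod 2).
count pairs: odd alpha (7 choices) x odd beta (7), plus even alpha (6) x even beta (7): 7*7 + 6*7 = 91.
That is 91 components of irreducible characters, and with the reducible (abelian) component the total is 92.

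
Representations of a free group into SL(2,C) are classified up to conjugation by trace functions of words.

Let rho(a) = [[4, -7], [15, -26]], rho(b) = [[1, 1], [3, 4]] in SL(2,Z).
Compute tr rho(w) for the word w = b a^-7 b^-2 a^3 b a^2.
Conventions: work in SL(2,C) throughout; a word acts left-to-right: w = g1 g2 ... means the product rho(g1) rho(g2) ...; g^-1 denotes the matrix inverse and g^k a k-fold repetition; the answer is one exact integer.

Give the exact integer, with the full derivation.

rho(b) = [[1, 1], [3, 4]]
... * rho(a^-1) = [[-26, 7], [-15, 4]]  ->  [[-41, 11], [-138, 37]]
... * rho(a^-1) = [[-26, 7], [-15, 4]]  ->  [[901, -243], [3033, -818]]
... * rho(a^-1) = [[-26, 7], [-15, 4]]  ->  [[-19781, 5335], [-66588, 17959]]
... * rho(a^-1) = [[-26, 7], [-15, 4]]  ->  [[434281, -117127], [1461903, -394280]]
... * rho(a^-1) = [[-26, 7], [-15, 4]]  ->  [[-9534401, 2571459], [-32095278, 8656201]]
... * rho(a^-1) = [[-26, 7], [-15, 4]]  ->  [[209322541, -56454971], [704634213, -190042142]]
... * rho(a^-1) = [[-26, 7], [-15, 4]]  ->  [[-4595561501, 1239437903], [-15469857408, 4172270923]]
... * rho(b^-1) = [[4, -1], [-3, 1]]  ->  [[-22100559713, 5834999404], [-74396242401, 19642128331]]
... * rho(b^-1) = [[4, -1], [-3, 1]]  ->  [[-105907237064, 27935559117], [-356511354597, 94038370732]]
... * rho(a) = [[4, -7], [15, -26]]  ->  [[-4595561501, 15026122406], [-15469857408, 50581843147]]
... * rho(a) = [[4, -7], [15, -26]]  ->  [[207009590086, -358510252049], [696848217573, -1206838919966]]
... * rho(a) = [[4, -7], [15, -26]]  ->  [[-4549615420391, 7872199422672], [-15315190929198, 26499874396105]]
... * rho(b) = [[1, 1], [3, 4]]  ->  [[19066982847625, 26939182270297], [64184432259117, 90684306655222]]
... * rho(a) = [[4, -7], [15, -26]]  ->  [[480355665444955, -833887618961097], [1617002328864798, -2807082998849591]]
... * rho(a) = [[4, -7], [15, -26]]  ->  [[-10586891622636635, 18318588434873837], [-35638235667284673, 61665141668035780]]
tr = -10586891622636635 + 61665141668035780 = 51078250045399145

51078250045399145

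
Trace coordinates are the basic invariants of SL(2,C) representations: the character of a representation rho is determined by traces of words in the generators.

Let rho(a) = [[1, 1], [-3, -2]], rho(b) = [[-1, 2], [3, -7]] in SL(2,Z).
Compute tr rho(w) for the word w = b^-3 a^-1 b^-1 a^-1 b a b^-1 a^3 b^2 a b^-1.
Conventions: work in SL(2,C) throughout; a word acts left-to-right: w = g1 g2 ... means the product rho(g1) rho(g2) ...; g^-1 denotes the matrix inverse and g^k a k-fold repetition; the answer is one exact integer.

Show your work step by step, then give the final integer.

-4018088

rho(b^-1) = [[-7, -2], [-3, -1]]
... * rho(b^-1) = [[-7, -2], [-3, -1]]  ->  [[55, 16], [24, 7]]
... * rho(b^-1) = [[-7, -2], [-3, -1]]  ->  [[-433, -126], [-189, -55]]
... * rho(a^-1) = [[-2, -1], [3, 1]]  ->  [[488, 307], [213, 134]]
... * rho(b^-1) = [[-7, -2], [-3, -1]]  ->  [[-4337, -1283], [-1893, -560]]
... * rho(a^-1) = [[-2, -1], [3, 1]]  ->  [[4825, 3054], [2106, 1333]]
... * rho(b) = [[-1, 2], [3, -7]]  ->  [[4337, -11728], [1893, -5119]]
... * rho(a) = [[1, 1], [-3, -2]]  ->  [[39521, 27793], [17250, 12131]]
... * rho(b^-1) = [[-7, -2], [-3, -1]]  ->  [[-360026, -106835], [-157143, -46631]]
... * rho(a) = [[1, 1], [-3, -2]]  ->  [[-39521, -146356], [-17250, -63881]]
... * rho(a) = [[1, 1], [-3, -2]]  ->  [[399547, 253191], [174393, 110512]]
... * rho(a) = [[1, 1], [-3, -2]]  ->  [[-360026, -106835], [-157143, -46631]]
... * rho(b) = [[-1, 2], [3, -7]]  ->  [[39521, 27793], [17250, 12131]]
... * rho(b) = [[-1, 2], [3, -7]]  ->  [[43858, -115509], [19143, -50417]]
... * rho(a) = [[1, 1], [-3, -2]]  ->  [[390385, 274876], [170394, 119977]]
... * rho(b^-1) = [[-7, -2], [-3, -1]]  ->  [[-3557323, -1055646], [-1552689, -460765]]
tr = -3557323 + -460765 = -4018088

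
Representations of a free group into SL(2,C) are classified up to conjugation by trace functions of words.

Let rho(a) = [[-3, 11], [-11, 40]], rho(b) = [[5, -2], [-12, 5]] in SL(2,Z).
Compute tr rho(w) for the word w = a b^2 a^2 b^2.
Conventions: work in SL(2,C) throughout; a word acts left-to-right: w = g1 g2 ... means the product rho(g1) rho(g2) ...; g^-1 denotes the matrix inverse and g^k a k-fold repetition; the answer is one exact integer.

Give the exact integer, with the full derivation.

rho(a) = [[-3, 11], [-11, 40]]
... * rho(b) = [[5, -2], [-12, 5]]  ->  [[-147, 61], [-535, 222]]
... * rho(b) = [[5, -2], [-12, 5]]  ->  [[-1467, 599], [-5339, 2180]]
... * rho(a) = [[-3, 11], [-11, 40]]  ->  [[-2188, 7823], [-7963, 28471]]
... * rho(a) = [[-3, 11], [-11, 40]]  ->  [[-79489, 288852], [-289292, 1051247]]
... * rho(b) = [[5, -2], [-12, 5]]  ->  [[-3863669, 1603238], [-14061424, 5834819]]
... * rho(b) = [[5, -2], [-12, 5]]  ->  [[-38557201, 15743528], [-140324948, 57296943]]
tr = -38557201 + 57296943 = 18739742

18739742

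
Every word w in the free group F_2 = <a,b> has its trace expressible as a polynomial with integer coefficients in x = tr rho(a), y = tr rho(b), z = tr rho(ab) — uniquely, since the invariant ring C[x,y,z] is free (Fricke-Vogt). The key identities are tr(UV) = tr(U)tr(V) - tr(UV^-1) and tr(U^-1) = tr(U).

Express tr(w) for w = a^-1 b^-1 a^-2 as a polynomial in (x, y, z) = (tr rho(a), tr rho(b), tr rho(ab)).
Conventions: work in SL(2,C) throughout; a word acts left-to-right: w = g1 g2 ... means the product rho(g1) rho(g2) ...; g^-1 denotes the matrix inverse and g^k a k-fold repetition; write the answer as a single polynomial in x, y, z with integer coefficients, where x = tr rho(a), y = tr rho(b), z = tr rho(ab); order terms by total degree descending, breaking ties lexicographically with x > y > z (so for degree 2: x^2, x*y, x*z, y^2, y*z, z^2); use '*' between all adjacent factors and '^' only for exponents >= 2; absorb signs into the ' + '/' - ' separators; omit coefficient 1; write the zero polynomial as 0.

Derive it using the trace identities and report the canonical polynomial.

use: tr(b^-1) = tr(b) = y
apply: tr(b^-1 a) = tr(a)*tr(b) - tr(a b) = x*y - z
tr(b^-1 a^-1) = tr(b^-1)*tr(a) - tr(b^-1 a) = z
tr(a^-1 b^-1 a^-1) = tr(b^-1 a^-1)*tr(a) - tr(b^-1) = x*z - y
apply: tr(a^-1 b^-1 a^-2) = tr(a^-1 b^-1 a^-1)*tr(a) - tr(a^-1 b^-1) = x^2*z - x*y - z

x^2*z - x*y - z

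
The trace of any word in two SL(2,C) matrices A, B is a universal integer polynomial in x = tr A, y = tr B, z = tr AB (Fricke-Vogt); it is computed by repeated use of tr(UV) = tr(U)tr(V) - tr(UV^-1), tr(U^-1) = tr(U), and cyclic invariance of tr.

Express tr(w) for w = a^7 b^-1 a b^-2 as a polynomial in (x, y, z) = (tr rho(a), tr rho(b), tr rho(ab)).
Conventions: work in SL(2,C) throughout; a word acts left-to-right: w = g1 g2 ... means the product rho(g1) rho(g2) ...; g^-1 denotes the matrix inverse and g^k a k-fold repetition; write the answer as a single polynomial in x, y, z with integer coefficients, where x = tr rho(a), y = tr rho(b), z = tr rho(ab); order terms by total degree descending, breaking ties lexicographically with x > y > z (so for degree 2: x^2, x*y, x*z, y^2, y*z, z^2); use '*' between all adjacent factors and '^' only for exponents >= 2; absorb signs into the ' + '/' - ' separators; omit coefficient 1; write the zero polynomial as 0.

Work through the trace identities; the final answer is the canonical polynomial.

x^8*y^3 - 2*x^7*y^2*z - x^8*y - 6*x^6*y^3 + x^6*y*z^2 + x^7*z + 11*x^5*y^2*z + 6*x^6*y + 10*x^4*y^3 - 5*x^4*y*z^2 - 6*x^5*z - 16*x^3*y^2*z - 9*x^4*y - 4*x^2*y^3 + 6*x^2*y*z^2 + 10*x^3*z + 5*x*y^2*z + x^2*y - y*z^2 - 4*x*z + y

trace(a^2) = trace(a)*trace(a) - trace(1) = x^2 - 2
use: trace(a^3) = trace(a)*trace(a^2) - trace(a) = x^3 - 3*x
apply: trace(a^4) = trace(a)*trace(a^3) - trace(a^2) = x^4 - 4*x^2 + 2
trace(a^5) = trace(a)*trace(a^4) - trace(a^3) = x^5 - 5*x^3 + 5*x
use: trace(a^6) = trace(a)*trace(a^5) - trace(a^4) = x^6 - 6*x^4 + 9*x^2 - 2
apply: trace(a^7) = trace(a)*trace(a^6) - trace(a^5) = x^7 - 7*x^5 + 14*x^3 - 7*x
trace(a^8) = trace(a)*trace(a^7) - trace(a^6) = x^8 - 8*x^6 + 20*x^4 - 16*x^2 + 2
use: trace(b a^2) = trace(a)*trace(b a) - trace(b) = x*z - y
use: trace(b a^3) = trace(a)*trace(b a^2) - trace(b a) = x^2*z - x*y - z
use: trace(a b a^3) = trace(a)*trace(b a^3) - trace(b a^2) = x^3*z - x^2*y - 2*x*z + y
trace(a b a^4) = trace(a)*trace(a b a^3) - trace(a b a^2) = x^4*z - x^3*y - 3*x^2*z + 2*x*y + z
trace(a b a^5) = trace(a)*trace(a b a^4) - trace(a b a^3) = x^5*z - x^4*y - 4*x^3*z + 3*x^2*y + 3*x*z - y
trace(a b a^6) = trace(a)*trace(a b a^5) - trace(a b a^4) = x^6*z - x^5*y - 5*x^4*z + 4*x^3*y + 6*x^2*z - 3*x*y - z
trace(a^8 b) = trace(a)*trace(a b a^6) - trace(a b a^5) = x^7*z - x^6*y - 6*x^5*z + 5*x^4*y + 10*x^3*z - 6*x^2*y - 4*x*z + y
apply: trace(a^8 b^-1) = trace(a^8)*trace(b) - trace(a^8 b) = x^8*y - x^7*z - 7*x^6*y + 6*x^5*z + 15*x^4*y - 10*x^3*z - 10*x^2*y + 4*x*z + y
apply: trace(a b^-2 a^7) = trace(a^8 b^-1)*trace(b) - trace(a^8) = x^8*y^2 - x^7*y*z - x^8 - 7*x^6*y^2 + 6*x^5*y*z + 8*x^6 + 15*x^4*y^2 - 10*x^3*y*z - 20*x^4 - 10*x^2*y^2 + 4*x*y*z + 16*x^2 + y^2 - 2
trace(b a b a) = trace(a b)*trace(a b) - trace(1)   [split at repeated a] = z^2 - 2
apply: trace(b a b) = trace(b)*trace(a b) - trace(a) = y*z - x
use: trace(a b a b a) = trace(a)*trace(b a b a) - trace(b a b) = x*z^2 - y*z - x
apply: trace(b a b a^3) = trace(a)*trace(a b a b a) - trace(a b a b) = x^2*z^2 - x*y*z - x^2 - z^2 + 2
trace(a^2 b a b a^2) = trace(a)*trace(b a b a^3) - trace(b a b a^2) = x^3*z^2 - x^2*y*z - x^3 - 2*x*z^2 + y*z + 3*x
apply: trace(a^2 b a b a^3) = trace(a)*trace(a^2 b a b a^2) - trace(a^2 b a b a) = x^4*z^2 - x^3*y*z - x^4 - 3*x^2*z^2 + 2*x*y*z + 4*x^2 + z^2 - 2
trace(b a b a^6) = trace(a)*trace(a^2 b a b a^3) - trace(a^2 b a b a^2) = x^5*z^2 - x^4*y*z - x^5 - 4*x^3*z^2 + 3*x^2*y*z + 5*x^3 + 3*x*z^2 - y*z - 5*x
trace(a^7 b a b) = trace(a)*trace(b a b a^6) - trace(b a b a^5) = x^6*z^2 - x^5*y*z - x^6 - 5*x^4*z^2 + 4*x^3*y*z + 6*x^4 + 6*x^2*z^2 - 3*x*y*z - 9*x^2 - z^2 + 2
apply: trace(b^-1 a^7 b a) = trace(a^7 b a)*trace(b) - trace(a^7 b a b) = x^7*y*z - x^6*y^2 - x^6*z^2 - 5*x^5*y*z + x^6 + 5*x^4*y^2 + 5*x^4*z^2 + 6*x^3*y*z - 6*x^4 - 6*x^2*y^2 - 6*x^2*z^2 - x*y*z + 9*x^2 + y^2 + z^2 - 2
use: trace(a b^-2 a^7 b) = trace(b^-1 a^7 b a)*trace(b) - trace(b^-1 a^7 b a b) = x^7*y^2*z - x^6*y^3 - x^6*y*z^2 - x^7*z - 5*x^5*y^2*z + 2*x^6*y + 5*x^4*y^3 + 5*x^4*y*z^2 + 6*x^5*z + 6*x^3*y^2*z - 11*x^4*y - 6*x^2*y^3 - 6*x^2*y*z^2 - 10*x^3*z - x*y^2*z + 15*x^2*y + y^3 + y*z^2 + 4*x*z - 3*y
use: trace(a^7 b^-1 a b^-2) = trace(a b^-2 a^7)*trace(b) - trace(a b^-2 a^7 b) = x^8*y^3 - 2*x^7*y^2*z - x^8*y - 6*x^6*y^3 + x^6*y*z^2 + x^7*z + 11*x^5*y^2*z + 6*x^6*y + 10*x^4*y^3 - 5*x^4*y*z^2 - 6*x^5*z - 16*x^3*y^2*z - 9*x^4*y - 4*x^2*y^3 + 6*x^2*y*z^2 + 10*x^3*z + 5*x*y^2*z + x^2*y - y*z^2 - 4*x*z + y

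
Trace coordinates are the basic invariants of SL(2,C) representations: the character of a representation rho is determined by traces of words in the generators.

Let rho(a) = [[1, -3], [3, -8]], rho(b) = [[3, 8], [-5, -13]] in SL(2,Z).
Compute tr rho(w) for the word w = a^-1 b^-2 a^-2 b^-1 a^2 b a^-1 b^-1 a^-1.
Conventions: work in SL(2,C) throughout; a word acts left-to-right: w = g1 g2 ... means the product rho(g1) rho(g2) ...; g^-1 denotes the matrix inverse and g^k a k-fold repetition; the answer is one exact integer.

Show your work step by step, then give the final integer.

rho(a^-1) = [[-8, 3], [-3, 1]]
... * rho(b^-1) = [[-13, -8], [5, 3]]  ->  [[119, 73], [44, 27]]
... * rho(b^-1) = [[-13, -8], [5, 3]]  ->  [[-1182, -733], [-437, -271]]
... * rho(a^-1) = [[-8, 3], [-3, 1]]  ->  [[11655, -4279], [4309, -1582]]
... * rho(a^-1) = [[-8, 3], [-3, 1]]  ->  [[-80403, 30686], [-29726, 11345]]
... * rho(b^-1) = [[-13, -8], [5, 3]]  ->  [[1198669, 735282], [443163, 271843]]
... * rho(a) = [[1, -3], [3, -8]]  ->  [[3404515, -9478263], [1258692, -3504233]]
... * rho(a) = [[1, -3], [3, -8]]  ->  [[-25030274, 65612559], [-9254007, 24257788]]
... * rho(b) = [[3, 8], [-5, -13]]  ->  [[-403153617, -1053205459], [-149050961, -389383300]]
... * rho(a^-1) = [[-8, 3], [-3, 1]]  ->  [[6384845313, -2262666310], [2360557588, -836536183]]
... * rho(b^-1) = [[-13, -8], [5, 3]]  ->  [[-94316320619, -57866761434], [-34869929559, -21394069253]]
... * rho(a^-1) = [[-8, 3], [-3, 1]]  ->  [[928130849254, -340815723291], [343141644231, -126003857930]]
tr = 928130849254 + -126003857930 = 802126991324

802126991324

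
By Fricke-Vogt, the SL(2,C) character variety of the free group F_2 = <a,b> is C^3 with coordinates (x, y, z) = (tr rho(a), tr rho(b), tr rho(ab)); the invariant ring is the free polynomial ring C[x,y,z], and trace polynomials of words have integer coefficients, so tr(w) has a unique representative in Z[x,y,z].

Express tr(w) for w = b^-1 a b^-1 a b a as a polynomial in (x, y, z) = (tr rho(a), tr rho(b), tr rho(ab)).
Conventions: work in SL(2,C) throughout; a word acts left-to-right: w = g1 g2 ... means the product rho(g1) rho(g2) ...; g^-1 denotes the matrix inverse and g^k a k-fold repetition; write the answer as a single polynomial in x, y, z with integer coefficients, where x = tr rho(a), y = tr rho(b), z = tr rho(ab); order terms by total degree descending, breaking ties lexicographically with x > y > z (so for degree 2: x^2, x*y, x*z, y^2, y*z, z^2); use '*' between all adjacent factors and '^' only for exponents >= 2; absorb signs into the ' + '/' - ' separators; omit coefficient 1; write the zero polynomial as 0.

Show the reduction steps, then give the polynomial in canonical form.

x^2*y^2*z - x*y^3 - 2*x*y*z^2 + y^2*z + z^3 + 2*x*y - 3*z

next, trace(a b a) = trace(a) trace(b a) - trace(b) = x*z - y
next, trace(a^2 b a) = trace(a) trace(a b a) - trace(a b) = x^2*z - x*y - z
trace(b a b a) = trace(b a) trace(b a) - trace(1)   [split at repeated b] = z^2 - 2
trace(b a b) = trace(b) trace(a b) - trace(a) = y*z - x
trace(a^2 b a b) = trace(a) trace(b a b a) - trace(b a b) = x*z^2 - y*z - x
trace(a b a b^-1 a) = trace(a^2 b a) trace(b) - trace(a^2 b a b) = x^2*y*z - x*y^2 - x*z^2 + x
trace(a b a b a b) = trace(b a b a) trace(b a) - trace(a b)   [split at repeated b] = z^3 - 3*z
and trace(a b a b^-1 a b) = trace(a b a b a) trace(b) - trace(a b a b a b) = x*y*z^2 - y^2*z - z^3 - x*y + 3*z
trace(b^-1 a b^-1 a b a) = trace(a b a b^-1 a) trace(b) - trace(a b a b^-1 a b) = x^2*y^2*z - x*y^3 - 2*x*y*z^2 + y^2*z + z^3 + 2*x*y - 3*z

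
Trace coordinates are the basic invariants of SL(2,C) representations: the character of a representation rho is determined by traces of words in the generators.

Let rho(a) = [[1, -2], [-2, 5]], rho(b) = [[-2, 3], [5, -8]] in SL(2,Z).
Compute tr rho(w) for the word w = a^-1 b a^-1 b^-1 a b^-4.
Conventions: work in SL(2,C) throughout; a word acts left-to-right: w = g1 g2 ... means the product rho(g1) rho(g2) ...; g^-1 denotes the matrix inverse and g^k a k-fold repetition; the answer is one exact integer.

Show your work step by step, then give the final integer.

24886

rho(a^-1) = [[5, 2], [2, 1]]
... * rho(b) = [[-2, 3], [5, -8]]  ->  [[0, -1], [1, -2]]
... * rho(a^-1) = [[5, 2], [2, 1]]  ->  [[-2, -1], [1, 0]]
... * rho(b^-1) = [[-8, -3], [-5, -2]]  ->  [[21, 8], [-8, -3]]
... * rho(a) = [[1, -2], [-2, 5]]  ->  [[5, -2], [-2, 1]]
... * rho(b^-1) = [[-8, -3], [-5, -2]]  ->  [[-30, -11], [11, 4]]
... * rho(b^-1) = [[-8, -3], [-5, -2]]  ->  [[295, 112], [-108, -41]]
... * rho(b^-1) = [[-8, -3], [-5, -2]]  ->  [[-2920, -1109], [1069, 406]]
... * rho(b^-1) = [[-8, -3], [-5, -2]]  ->  [[28905, 10978], [-10582, -4019]]
tr = 28905 + -4019 = 24886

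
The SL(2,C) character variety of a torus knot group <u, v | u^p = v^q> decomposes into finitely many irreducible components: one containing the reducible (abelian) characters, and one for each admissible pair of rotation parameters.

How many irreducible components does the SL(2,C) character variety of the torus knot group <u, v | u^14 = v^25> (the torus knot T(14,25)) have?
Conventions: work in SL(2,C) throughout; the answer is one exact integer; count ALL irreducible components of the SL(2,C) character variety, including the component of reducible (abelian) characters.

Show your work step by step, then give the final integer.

157

Gamma = < u, v | u^14 = v^25 > (torus knot T(14,25)); the central element u^14 = v^25 acts as +I or -I in any irreducible SL(2,C) representation.
This locks tr(u) to 2*cos(pi*alpha/14), alpha in 1..13, and tr(v) to 2*cos(pi*beta/25), beta in 1..24, on each component of irreducible characters.
Consistency of u^14 = (-1)^alpha I with v^25 = (-1)^beta I forces alpha = beta (mod 2).
Counting: 7 odd alphas x 12 odd betas + 6 even alphas x 12 even betas = 84 + 72 = 156.
components with irreducible characters: 156; plus the single component of reducible (abelian) characters: total 157.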